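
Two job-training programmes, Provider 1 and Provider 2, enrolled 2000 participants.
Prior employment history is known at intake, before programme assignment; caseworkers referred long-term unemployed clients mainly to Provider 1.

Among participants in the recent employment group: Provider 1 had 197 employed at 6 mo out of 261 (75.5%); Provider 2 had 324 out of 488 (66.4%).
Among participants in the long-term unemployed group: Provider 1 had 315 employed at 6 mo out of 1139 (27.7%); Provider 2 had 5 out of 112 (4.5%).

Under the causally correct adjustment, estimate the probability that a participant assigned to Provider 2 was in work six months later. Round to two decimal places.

Prior employment history differs across programmes for reasons unrelated to any effect of the programme itself, and it separately predicts the outcome — a classic confounder. We must compare within prior employment history levels.
Standardising Provider 2 to the population prior employment history mix: 0.374·324/488 + 0.625·5/112 = 0.277.

0.28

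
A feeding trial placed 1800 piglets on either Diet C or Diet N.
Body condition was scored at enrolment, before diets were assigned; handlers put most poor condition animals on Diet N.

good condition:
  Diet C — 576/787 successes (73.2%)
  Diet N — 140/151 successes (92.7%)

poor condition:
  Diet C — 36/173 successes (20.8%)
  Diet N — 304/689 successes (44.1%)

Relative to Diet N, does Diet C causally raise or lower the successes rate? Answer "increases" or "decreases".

decreases

Starting body condition satisfies the back-door criterion: it is not a descendant of the diet, and it blocks the spurious path from diet to outcome. Adjusting for it (i.e., using the within-starting body condition rates) gives the causal effect.
Within each level — good condition: 73.2% vs 92.7%; poor condition: 20.8% vs 44.1% — Diet N is higher every time.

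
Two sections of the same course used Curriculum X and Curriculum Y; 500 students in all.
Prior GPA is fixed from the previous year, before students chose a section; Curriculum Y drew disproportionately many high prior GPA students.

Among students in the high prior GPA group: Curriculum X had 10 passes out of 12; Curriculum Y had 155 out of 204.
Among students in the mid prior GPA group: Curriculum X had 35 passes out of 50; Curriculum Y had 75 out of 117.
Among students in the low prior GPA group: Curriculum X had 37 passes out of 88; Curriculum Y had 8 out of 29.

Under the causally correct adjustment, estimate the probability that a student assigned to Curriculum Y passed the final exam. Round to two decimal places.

Nothing the teaching method does changes prior GPA band; the imbalance is an allocation artefact. With prior GPA band also predicting the outcome, the pooled figure is confounded, and the within-stratum comparison is the causal one.
Standardising Curriculum Y to the population prior GPA band mix: 0.432·155/204 + 0.334·75/117 + 0.234·8/29 = 0.607.

0.61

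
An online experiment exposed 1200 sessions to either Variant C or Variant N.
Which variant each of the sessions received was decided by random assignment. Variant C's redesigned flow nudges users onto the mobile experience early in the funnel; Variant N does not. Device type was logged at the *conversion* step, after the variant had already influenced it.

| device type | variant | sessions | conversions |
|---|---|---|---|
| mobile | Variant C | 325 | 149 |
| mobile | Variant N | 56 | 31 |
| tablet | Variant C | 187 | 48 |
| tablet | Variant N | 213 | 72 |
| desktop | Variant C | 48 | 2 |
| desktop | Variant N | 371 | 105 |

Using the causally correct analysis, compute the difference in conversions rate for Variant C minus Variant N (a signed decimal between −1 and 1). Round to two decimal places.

Device type lies on the pathway variant → device type → outcome, so adjusting for it blocks the indirect effect. For the total causal effect of variant, use the unadjusted pooled rates.
The causal difference is the pooled difference: 0.355 − 0.325 = +0.030.

+0.03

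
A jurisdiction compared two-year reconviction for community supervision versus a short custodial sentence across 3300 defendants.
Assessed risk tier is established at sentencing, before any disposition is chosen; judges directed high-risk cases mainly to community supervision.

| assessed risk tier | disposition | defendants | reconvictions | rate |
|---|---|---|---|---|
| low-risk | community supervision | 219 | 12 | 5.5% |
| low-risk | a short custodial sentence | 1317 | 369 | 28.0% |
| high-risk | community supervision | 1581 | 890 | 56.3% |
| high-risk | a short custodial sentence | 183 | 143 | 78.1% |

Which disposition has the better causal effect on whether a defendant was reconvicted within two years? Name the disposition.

community supervision

Assessed risk tier is set before the disposition has any effect — it is not caused by the disposition — and it independently drives the outcome. That makes it a confounder, so the causal comparison is within assessed risk tier levels.
Within each level — low-risk: 5.5% vs 28.0%; high-risk: 56.3% vs 78.1% — community supervision is lower every time.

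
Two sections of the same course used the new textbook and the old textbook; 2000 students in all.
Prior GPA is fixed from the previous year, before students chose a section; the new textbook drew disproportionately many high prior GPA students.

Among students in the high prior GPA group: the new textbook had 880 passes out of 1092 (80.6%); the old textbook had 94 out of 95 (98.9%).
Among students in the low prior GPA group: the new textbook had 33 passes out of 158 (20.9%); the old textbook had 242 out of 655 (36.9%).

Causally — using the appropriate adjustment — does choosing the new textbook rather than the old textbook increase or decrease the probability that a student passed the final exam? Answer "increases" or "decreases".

decreases

Nothing the teaching method does changes prior GPA band; the imbalance is an allocation artefact. With prior GPA band also predicting the outcome, the pooled figure is confounded, and the within-stratum comparison is the causal one.
Within each level — high prior GPA: 80.6% vs 98.9%; low prior GPA: 20.9% vs 36.9% — the old textbook is higher every time.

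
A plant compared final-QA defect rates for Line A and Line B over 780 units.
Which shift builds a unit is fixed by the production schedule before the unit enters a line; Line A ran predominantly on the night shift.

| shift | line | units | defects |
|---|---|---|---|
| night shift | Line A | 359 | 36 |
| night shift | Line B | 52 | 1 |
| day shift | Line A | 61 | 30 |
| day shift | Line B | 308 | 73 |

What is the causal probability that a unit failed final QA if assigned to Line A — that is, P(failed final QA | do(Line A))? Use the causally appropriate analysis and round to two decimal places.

0.29

Line B is lower inside every shift stratum but Line A is lower in aggregate. Whether to stratify depends on how shift relates to the line.
Shift is set before the line has any effect — it is not caused by the line — and it independently drives the outcome. That makes it a confounder, so the causal comparison is within shift levels.
Standardising Line A to the population shift mix: 0.527·36/359 + 0.473·30/61 = 0.285.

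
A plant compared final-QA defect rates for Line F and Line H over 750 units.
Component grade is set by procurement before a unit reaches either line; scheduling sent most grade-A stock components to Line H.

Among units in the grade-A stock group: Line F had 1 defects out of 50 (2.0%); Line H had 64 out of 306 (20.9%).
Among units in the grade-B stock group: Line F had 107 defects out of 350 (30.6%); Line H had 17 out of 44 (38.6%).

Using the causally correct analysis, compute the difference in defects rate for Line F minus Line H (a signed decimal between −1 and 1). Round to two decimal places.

Component grade differs across lines for reasons unrelated to any effect of the line itself, and it separately predicts the outcome — a classic confounder. We must compare within component grade levels.
Adjusting over the population distribution of component grade: 0.475·(0.020−0.209) + 0.525·(0.306−0.386) = -0.132.

-0.13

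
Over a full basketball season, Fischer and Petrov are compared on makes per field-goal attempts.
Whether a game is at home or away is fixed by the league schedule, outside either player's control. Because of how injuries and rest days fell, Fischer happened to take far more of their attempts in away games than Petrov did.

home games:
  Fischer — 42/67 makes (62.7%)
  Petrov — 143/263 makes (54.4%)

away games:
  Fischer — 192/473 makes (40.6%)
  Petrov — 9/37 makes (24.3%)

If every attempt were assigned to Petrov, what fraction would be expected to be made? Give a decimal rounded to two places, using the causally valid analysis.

Game venue satisfies the back-door criterion: it is not a descendant of the player, and it blocks the spurious path from player to outcome. Adjusting for it (i.e., using the within-game venue rates) gives the causal effect.
Standardising Petrov to the population game venue mix: 0.393·143/263 + 0.607·9/37 = 0.361.

0.36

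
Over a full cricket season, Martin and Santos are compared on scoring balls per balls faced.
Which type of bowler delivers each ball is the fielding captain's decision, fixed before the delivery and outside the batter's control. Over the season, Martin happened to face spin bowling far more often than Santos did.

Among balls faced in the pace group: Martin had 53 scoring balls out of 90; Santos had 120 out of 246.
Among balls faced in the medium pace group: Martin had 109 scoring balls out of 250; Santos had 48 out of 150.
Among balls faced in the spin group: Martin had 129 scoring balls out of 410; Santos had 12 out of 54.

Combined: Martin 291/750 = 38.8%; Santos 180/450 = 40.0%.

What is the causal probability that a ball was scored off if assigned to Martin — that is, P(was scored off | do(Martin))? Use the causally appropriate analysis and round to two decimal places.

Martin is higher inside every bowling type stratum but Santos is higher in aggregate. Whether to stratify depends on how bowling type relates to the player.
Bowling type satisfies the back-door criterion: it is not a descendant of the player, and it blocks the spurious path from player to outcome. Adjusting for it (i.e., using the within-bowling type rates) gives the causal effect.
Standardising Martin to the population bowling type mix: 0.280·53/90 + 0.333·109/250 + 0.387·129/410 = 0.432.

0.43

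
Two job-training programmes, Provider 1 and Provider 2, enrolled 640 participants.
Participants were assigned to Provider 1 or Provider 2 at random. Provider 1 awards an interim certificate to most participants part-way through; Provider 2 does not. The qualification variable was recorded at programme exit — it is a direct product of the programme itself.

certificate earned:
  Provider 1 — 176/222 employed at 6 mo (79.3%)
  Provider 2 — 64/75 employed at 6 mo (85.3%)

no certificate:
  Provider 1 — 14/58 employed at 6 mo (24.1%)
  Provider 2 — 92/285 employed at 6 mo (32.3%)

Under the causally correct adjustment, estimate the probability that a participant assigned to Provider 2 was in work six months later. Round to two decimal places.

0.43

Provider 2 is higher inside every qualification attained during the programme stratum but Provider 1 is higher in aggregate. Whether to stratify depends on how qualification attained during the programme relates to the programme.
Qualification attained during the programme lies on the pathway programme → qualification attained during the programme → outcome, so adjusting for it blocks the indirect effect. For the total causal effect of programme, use the unadjusted pooled rates.
So P(outcome | do(Provider 2)) is just the pooled rate for Provider 2: 156/360 = 0.433.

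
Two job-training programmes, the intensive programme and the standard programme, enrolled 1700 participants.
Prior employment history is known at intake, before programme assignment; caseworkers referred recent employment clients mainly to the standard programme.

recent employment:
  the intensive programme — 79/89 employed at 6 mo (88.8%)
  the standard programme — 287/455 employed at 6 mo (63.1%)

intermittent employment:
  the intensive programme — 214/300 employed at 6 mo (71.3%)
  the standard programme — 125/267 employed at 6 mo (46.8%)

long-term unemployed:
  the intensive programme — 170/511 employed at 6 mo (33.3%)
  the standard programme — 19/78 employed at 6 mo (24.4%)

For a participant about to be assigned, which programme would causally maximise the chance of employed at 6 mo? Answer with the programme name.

the intensive programme

the intensive programme is higher inside every prior employment history stratum but the standard programme is higher in aggregate. Whether to stratify depends on how prior employment history relates to the programme.
Prior employment history is set before the programme has any effect — it is not caused by the programme — and it independently drives the outcome. That makes it a confounder, so the causal comparison is within prior employment history levels.
Within each level — recent employment: 88.8% vs 63.1%; intermittent employment: 71.3% vs 46.8%; long-term unemployed: 33.3% vs 24.4% — the intensive programme is higher every time.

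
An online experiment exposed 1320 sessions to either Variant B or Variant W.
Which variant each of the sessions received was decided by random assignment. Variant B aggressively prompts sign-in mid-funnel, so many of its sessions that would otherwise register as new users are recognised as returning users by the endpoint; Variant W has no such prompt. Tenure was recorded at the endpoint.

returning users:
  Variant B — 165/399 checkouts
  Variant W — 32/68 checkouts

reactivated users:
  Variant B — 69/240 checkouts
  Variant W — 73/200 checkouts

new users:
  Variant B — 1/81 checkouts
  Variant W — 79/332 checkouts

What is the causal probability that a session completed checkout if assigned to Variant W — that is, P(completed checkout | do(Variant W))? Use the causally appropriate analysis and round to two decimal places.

Within every user tenure level Variant W has the higher rate, yet pooled Variant B does — Simpson's reversal.
Because the variant influences user tenure, user tenure is a post-treatment mediator, not a confounder. Stratifying on it would bias the estimate; the causal effect is the crude pooled difference.
So P(outcome | do(Variant W)) is just the pooled rate for Variant W: 184/600 = 0.307.

0.31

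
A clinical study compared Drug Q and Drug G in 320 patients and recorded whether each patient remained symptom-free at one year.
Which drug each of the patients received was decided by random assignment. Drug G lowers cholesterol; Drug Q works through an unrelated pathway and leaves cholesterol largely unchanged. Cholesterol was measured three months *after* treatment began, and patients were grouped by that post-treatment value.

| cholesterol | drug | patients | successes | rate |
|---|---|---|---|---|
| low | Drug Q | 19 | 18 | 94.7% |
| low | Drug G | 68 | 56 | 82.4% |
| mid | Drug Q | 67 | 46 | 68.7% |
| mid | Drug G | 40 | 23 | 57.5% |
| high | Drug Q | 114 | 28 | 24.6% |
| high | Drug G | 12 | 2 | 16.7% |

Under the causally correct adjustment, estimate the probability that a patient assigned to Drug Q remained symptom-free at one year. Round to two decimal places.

0.46

Cholesterol lies on the pathway drug → cholesterol → outcome, so adjusting for it blocks the indirect effect. For the total causal effect of drug, use the unadjusted pooled rates.
So P(outcome | do(Drug Q)) is just the pooled rate for Drug Q: 92/200 = 0.460.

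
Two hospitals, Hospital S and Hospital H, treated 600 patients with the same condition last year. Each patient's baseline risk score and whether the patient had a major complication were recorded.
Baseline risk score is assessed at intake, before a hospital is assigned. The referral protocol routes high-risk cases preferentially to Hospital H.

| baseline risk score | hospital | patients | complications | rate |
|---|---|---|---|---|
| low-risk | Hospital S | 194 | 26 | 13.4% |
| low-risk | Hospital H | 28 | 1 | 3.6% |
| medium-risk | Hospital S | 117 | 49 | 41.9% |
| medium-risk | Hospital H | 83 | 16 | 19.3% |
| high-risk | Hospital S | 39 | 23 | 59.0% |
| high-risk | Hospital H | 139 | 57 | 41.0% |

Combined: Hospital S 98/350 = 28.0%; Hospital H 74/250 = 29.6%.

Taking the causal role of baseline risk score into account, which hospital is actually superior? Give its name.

Hospital H

Baseline risk score is set before the hospital has any effect — it is not caused by the hospital — and it independently drives the outcome. That makes it a confounder, so the causal comparison is within baseline risk score levels.
Within each level — low-risk: 13.4% vs 3.6%; medium-risk: 41.9% vs 19.3%; high-risk: 59.0% vs 41.0% — Hospital H is lower every time.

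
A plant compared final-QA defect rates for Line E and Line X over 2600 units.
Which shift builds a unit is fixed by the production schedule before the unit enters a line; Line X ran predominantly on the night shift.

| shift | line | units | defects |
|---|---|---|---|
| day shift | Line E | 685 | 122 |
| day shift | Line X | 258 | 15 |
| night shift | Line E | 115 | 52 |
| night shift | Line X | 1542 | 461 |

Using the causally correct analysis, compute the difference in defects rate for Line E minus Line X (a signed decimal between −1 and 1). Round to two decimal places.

+0.14

Line X is lower inside every shift stratum but Line E is lower in aggregate. Whether to stratify depends on how shift relates to the line.
The imbalance in shift arose from how units were allocated, not from anything the line did; and shift independently affects the outcome. The pooled gap is confounded — condition on shift.
Adjusting over the population distribution of shift: 0.363·(0.178−0.058) + 0.637·(0.452−0.299) = +0.141.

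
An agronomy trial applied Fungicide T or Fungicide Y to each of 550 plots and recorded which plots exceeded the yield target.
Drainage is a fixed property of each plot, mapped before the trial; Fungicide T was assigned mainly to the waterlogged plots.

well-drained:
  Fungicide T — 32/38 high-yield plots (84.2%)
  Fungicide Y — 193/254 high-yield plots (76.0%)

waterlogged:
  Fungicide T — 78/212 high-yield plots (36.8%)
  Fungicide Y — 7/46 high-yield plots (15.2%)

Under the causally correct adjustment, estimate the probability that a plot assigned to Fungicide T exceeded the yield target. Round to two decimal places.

0.62

Nothing the fungicide does changes field drainage; the imbalance is an allocation artefact. With field drainage also predicting the outcome, the pooled figure is confounded, and the within-stratum comparison is the causal one.
Standardising Fungicide T to the population field drainage mix: 0.531·32/38 + 0.469·78/212 = 0.620.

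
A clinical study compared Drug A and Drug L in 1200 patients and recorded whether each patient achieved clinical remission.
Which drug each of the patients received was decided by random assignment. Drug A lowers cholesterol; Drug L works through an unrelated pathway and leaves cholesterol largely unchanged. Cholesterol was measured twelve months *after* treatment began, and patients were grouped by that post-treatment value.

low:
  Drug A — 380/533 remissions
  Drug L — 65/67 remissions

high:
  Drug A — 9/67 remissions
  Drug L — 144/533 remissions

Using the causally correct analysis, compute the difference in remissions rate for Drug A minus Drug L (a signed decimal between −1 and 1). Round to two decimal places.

Cholesterol lies on the pathway drug → cholesterol → outcome, so adjusting for it blocks the indirect effect. For the total causal effect of drug, use the unadjusted pooled rates.
The causal difference is the pooled difference: 0.648 − 0.348 = +0.300.

+0.30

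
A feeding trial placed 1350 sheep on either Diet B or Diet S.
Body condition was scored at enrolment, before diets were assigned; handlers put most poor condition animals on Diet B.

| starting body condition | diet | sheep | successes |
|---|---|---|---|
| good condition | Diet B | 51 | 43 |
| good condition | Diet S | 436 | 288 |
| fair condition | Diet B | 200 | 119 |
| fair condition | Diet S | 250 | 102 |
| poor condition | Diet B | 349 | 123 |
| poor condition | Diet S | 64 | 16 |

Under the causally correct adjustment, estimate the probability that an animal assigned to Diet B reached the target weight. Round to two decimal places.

Within every starting body condition level Diet B has the higher rate, yet pooled Diet S does — Simpson's reversal.
The imbalance in starting body condition arose from how sheep were allocated, not from anything the diet did; and starting body condition independently affects the outcome. The pooled gap is confounded — condition on starting body condition.
Standardising Diet B to the population starting body condition mix: 0.361·43/51 + 0.333·119/200 + 0.306·123/349 = 0.610.

0.61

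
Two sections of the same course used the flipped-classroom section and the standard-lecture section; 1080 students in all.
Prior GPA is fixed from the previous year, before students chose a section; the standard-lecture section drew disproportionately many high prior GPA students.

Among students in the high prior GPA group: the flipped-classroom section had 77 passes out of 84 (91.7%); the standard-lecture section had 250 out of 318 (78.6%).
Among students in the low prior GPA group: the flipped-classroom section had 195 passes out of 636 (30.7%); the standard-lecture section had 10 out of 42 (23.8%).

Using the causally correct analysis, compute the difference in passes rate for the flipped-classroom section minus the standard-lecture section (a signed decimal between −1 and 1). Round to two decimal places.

+0.09

Here prior GPA band is a common cause — it drives both which teaching method a case falls under and the outcome. The crude comparison mixes populations; the stratum-specific rates are the causally relevant ones.
Adjusting over the population distribution of prior GPA band: 0.372·(0.917−0.786) + 0.628·(0.307−0.238) = +0.092.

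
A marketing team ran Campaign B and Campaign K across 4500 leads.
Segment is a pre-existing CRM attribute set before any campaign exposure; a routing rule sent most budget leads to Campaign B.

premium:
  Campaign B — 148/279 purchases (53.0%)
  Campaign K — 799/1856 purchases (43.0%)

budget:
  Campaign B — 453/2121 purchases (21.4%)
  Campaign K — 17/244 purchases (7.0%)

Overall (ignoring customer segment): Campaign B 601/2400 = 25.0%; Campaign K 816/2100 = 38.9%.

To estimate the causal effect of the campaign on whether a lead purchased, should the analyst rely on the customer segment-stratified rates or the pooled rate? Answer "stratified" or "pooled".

Campaign B is higher inside every customer segment stratum but Campaign K is higher in aggregate. Whether to stratify depends on how customer segment relates to the campaign.
Nothing the campaign does changes customer segment; the imbalance is an allocation artefact. With customer segment also predicting the outcome, the pooled figure is confounded, and the within-stratum comparison is the causal one.
Within each level — premium: 53.0% vs 43.0%; budget: 21.4% vs 7.0% — Campaign B is higher every time.

stratified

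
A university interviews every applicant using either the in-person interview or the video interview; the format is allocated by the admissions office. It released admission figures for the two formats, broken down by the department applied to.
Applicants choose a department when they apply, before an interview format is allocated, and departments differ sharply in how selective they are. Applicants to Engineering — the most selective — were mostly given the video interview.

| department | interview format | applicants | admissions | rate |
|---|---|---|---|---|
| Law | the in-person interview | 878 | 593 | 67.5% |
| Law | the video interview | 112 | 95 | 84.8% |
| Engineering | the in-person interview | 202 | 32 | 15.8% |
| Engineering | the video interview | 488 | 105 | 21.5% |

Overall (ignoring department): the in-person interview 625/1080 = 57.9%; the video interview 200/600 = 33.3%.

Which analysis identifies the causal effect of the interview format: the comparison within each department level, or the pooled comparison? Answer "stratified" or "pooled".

stratified

the video interview is higher inside every department stratum but the in-person interview is higher in aggregate. Whether to stratify depends on how department relates to the interview format.
Department differs across interview formats for reasons unrelated to any effect of the interview format itself, and it separately predicts the outcome — a classic confounder. We must compare within department levels.
Within each level — Law: 67.5% vs 84.8%; Engineering: 15.8% vs 21.5% — the video interview is higher every time.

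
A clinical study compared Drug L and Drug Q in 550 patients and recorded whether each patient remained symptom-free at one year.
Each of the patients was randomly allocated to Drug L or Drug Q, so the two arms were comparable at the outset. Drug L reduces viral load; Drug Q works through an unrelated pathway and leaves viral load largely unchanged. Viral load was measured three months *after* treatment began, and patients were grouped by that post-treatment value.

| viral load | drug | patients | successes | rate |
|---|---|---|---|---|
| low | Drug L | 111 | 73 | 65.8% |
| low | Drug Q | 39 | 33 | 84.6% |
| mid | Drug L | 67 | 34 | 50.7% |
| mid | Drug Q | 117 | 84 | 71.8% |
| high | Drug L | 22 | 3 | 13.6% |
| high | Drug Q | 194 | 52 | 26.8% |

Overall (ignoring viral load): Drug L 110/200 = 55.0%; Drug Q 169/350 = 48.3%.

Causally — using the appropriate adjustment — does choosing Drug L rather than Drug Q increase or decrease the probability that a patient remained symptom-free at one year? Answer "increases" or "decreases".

increases

The viral load-specific comparison favours Drug Q throughout, but the pooled figures favour Drug L. The question is whether to condition on viral load.
Viral load here is a post-treatment variable shaped by the drug; conditioning on it would introduce bias rather than remove it. The overall comparison is the causal one.
Pooled: Drug L 55.0% vs Drug Q 48.3%; Drug L is higher overall.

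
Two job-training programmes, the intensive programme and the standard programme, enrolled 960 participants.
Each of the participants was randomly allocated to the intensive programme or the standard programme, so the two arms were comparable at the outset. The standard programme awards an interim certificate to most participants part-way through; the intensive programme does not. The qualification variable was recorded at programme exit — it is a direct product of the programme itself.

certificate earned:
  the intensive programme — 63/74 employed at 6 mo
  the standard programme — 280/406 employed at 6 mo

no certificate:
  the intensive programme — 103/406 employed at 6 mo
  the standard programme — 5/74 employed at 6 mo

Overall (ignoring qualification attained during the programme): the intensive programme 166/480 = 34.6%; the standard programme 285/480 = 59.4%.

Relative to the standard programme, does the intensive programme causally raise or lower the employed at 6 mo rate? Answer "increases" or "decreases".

the intensive programme is higher inside every qualification attained during the programme stratum but the standard programme is higher in aggregate. Whether to stratify depends on how qualification attained during the programme relates to the programme.
Qualification attained during the programme is recorded after the programme and is itself shifted by it — it sits on the causal path from programme to outcome. Conditioning on a mediator would strip out part of the effect we want; the pooled comparison gives the total causal effect.
Pooled: the intensive programme 34.6% vs the standard programme 59.4%; the standard programme is higher overall.

decreases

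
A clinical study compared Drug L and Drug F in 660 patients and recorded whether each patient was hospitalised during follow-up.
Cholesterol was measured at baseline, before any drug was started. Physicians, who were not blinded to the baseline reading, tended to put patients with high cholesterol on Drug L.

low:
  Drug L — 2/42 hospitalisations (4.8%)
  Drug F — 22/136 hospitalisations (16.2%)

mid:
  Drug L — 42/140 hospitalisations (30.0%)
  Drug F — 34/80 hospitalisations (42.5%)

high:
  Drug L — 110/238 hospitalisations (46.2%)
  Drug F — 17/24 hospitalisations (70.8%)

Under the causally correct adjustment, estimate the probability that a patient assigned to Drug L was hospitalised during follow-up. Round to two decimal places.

0.30

The cholesterol-specific comparison favours Drug L throughout, but the pooled figures favour Drug F. The question is whether to condition on cholesterol.
Nothing the drug does changes cholesterol; the imbalance is an allocation artefact. With cholesterol also predicting the outcome, the pooled figure is confounded, and the within-stratum comparison is the causal one.
Standardising Drug L to the population cholesterol mix: 0.270·2/42 + 0.333·42/140 + 0.397·110/238 = 0.296.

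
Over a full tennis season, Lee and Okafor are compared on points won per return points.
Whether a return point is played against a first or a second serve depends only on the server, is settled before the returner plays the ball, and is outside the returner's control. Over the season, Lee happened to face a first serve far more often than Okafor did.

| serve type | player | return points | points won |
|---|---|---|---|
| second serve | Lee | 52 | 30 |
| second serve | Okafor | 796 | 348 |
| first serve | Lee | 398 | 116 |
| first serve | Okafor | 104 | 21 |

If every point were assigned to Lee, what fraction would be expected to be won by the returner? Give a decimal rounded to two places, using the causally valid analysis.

The stratified and pooled comparisons disagree (Lee wins within each serve type; Okafor wins overall), so the answer turns on the causal role of serve type.
Serve type differs across players for reasons unrelated to any effect of the player itself, and it separately predicts the outcome — a classic confounder. We must compare within serve type levels.
Standardising Lee to the population serve type mix: 0.628·30/52 + 0.372·116/398 = 0.471.

0.47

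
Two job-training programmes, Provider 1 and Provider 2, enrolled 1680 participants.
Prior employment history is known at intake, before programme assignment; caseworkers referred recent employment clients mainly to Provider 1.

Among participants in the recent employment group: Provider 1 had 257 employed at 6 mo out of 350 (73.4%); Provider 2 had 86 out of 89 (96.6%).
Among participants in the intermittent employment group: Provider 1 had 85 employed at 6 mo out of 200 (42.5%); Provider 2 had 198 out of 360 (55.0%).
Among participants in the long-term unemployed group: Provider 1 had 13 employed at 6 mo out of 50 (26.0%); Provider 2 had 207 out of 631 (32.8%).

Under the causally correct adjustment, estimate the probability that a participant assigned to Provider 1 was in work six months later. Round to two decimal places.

Provider 2 is higher inside every prior employment history stratum but Provider 1 is higher in aggregate. Whether to stratify depends on how prior employment history relates to the programme.
Prior employment history satisfies the back-door criterion: it is not a descendant of the programme, and it blocks the spurious path from programme to outcome. Adjusting for it (i.e., using the within-prior employment history rates) gives the causal effect.
Standardising Provider 1 to the population prior employment history mix: 0.261·257/350 + 0.333·85/200 + 0.405·13/50 = 0.439.

0.44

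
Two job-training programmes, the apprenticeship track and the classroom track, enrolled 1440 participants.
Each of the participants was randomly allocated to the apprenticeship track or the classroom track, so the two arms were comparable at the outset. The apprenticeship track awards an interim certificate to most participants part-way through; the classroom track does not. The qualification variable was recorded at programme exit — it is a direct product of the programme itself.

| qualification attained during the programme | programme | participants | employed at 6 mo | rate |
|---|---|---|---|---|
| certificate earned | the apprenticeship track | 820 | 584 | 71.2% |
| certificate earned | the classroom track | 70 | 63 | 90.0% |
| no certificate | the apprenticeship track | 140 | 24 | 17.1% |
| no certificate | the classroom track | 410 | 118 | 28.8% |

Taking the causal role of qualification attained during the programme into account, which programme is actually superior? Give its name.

Because the programme influences qualification attained during the programme, qualification attained during the programme is a post-treatment mediator, not a confounder. Stratifying on it would bias the estimate; the causal effect is the crude pooled difference.
Pooled: the apprenticeship track 63.3% vs the classroom track 37.7%; the apprenticeship track is higher overall.

the apprenticeship track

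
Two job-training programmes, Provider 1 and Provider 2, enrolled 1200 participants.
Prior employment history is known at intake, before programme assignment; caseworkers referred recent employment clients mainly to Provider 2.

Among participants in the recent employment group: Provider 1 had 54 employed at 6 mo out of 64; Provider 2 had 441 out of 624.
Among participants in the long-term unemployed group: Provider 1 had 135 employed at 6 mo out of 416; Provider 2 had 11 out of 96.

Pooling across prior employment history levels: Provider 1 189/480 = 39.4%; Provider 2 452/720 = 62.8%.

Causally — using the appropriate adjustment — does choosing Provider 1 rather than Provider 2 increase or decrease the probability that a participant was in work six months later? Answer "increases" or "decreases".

increases

The imbalance in prior employment history arose from how participants were allocated, not from anything the programme did; and prior employment history independently affects the outcome. The pooled gap is confounded — condition on prior employment history.
Within each level — recent employment: 84.4% vs 70.7%; long-term unemployed: 32.5% vs 11.5% — Provider 1 is higher every time.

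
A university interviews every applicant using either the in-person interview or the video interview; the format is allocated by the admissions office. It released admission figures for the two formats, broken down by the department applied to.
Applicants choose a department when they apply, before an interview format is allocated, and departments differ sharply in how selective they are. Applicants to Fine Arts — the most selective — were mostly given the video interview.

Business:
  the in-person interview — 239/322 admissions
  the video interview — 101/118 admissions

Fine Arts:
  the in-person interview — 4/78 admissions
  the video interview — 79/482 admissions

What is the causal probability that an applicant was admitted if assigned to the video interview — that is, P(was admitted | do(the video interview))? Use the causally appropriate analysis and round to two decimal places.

0.47

Since department is a pre-existing factor (not a product of the interview format) and it affects the outcome on its own, it is a confounder. The stratified rates, not the pooled rate, identify the causal effect.
Standardising the video interview to the population department mix: 0.440·101/118 + 0.560·79/482 = 0.468.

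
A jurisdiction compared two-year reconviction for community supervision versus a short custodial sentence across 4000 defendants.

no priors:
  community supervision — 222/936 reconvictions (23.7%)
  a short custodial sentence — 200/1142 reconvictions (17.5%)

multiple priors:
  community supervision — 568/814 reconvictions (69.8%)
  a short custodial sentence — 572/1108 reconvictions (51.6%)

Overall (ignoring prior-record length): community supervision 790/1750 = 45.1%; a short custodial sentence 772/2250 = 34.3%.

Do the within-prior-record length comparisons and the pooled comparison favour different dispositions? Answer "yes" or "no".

no

Within each prior-record length level (no priors 23.7% vs 17.5%; multiple priors 69.8% vs 51.6%), a short custodial sentence has the lower rate every time. Pooled: 45.1% vs 34.3% — a short custodial sentence has the lower rate overall. They agree.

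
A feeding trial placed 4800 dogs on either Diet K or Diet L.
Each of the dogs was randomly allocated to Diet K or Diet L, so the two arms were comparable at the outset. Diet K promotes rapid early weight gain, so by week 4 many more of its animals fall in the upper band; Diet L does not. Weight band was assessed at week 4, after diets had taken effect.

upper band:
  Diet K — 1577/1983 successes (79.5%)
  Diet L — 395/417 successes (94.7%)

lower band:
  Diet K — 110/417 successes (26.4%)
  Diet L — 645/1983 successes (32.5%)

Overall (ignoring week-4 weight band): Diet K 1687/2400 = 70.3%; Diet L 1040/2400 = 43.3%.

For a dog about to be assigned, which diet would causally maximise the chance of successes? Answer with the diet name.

Diet K

The week-4 weight band-specific comparison favours Diet L throughout, but the pooled figures favour Diet K. The question is whether to condition on week-4 weight band.
Because the diet influences week-4 weight band, week-4 weight band is a post-treatment mediator, not a confounder. Stratifying on it would bias the estimate; the causal effect is the crude pooled difference.
Pooled: Diet K 70.3% vs Diet L 43.3%; Diet K is higher overall.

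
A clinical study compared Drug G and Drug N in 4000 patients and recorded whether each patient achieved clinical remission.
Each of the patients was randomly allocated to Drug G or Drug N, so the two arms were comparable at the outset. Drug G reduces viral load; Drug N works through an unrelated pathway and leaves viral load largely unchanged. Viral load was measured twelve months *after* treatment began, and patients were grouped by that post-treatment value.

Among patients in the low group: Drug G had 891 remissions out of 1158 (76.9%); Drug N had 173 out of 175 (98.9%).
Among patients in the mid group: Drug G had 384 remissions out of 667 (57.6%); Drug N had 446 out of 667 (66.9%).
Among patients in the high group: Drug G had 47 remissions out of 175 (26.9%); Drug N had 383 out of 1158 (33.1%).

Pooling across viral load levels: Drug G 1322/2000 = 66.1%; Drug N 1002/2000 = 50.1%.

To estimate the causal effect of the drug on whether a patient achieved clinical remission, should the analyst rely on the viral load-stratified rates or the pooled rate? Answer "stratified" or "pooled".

pooled

The distribution of viral load is itself part of what the drug does — it is an intermediate outcome. Holding it fixed would remove that part of the effect; the total effect is the pooled difference.
Pooled: Drug G 66.1% vs Drug N 50.1%; Drug G is higher overall.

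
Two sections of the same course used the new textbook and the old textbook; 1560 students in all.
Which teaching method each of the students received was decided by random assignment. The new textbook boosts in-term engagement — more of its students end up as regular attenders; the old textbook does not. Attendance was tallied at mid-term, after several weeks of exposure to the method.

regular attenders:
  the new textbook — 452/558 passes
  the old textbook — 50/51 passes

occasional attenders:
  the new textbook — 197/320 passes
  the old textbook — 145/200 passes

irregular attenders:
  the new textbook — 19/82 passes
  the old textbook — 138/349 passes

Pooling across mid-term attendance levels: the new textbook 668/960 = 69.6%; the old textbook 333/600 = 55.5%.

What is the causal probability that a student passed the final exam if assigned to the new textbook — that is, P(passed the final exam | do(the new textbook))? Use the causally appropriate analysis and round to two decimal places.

0.70

Mid-term attendance is downstream of the teaching method. One should not condition on a consequence of treatment, so the overall rates are the right comparison.
So P(outcome | do(the new textbook)) is just the pooled rate for the new textbook: 668/960 = 0.696.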